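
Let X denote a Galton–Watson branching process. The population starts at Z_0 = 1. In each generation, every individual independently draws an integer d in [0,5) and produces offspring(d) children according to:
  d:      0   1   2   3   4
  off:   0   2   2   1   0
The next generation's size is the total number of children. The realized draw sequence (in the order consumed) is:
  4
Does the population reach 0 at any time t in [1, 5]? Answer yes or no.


yes

gen 0: Z_0=1, draws=[4], offspring=[0], Z_1=0
gen 1: Z_1=0, draws=[], offspring=[], Z_2=0
gen 2: Z_2=0, draws=[], offspring=[], Z_3=0
gen 3: Z_3=0, draws=[], offspring=[], Z_4=0
gen 4: Z_4=0, draws=[], offspring=[], Z_5=0


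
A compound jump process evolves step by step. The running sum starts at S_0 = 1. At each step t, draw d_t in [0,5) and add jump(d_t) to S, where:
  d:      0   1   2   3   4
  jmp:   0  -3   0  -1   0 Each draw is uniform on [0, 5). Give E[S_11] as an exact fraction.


-39/5

Outcome values over d=0..4: [0, -3, 0, -1, 0]
Σy = -4, Σy² = 10, M = 5
μ = -4/5 = -4/5,  σ² = 10/5 − (-4/5)² = 34/25
E[S_11] = 1 + 11·(-4/5) = -39/5


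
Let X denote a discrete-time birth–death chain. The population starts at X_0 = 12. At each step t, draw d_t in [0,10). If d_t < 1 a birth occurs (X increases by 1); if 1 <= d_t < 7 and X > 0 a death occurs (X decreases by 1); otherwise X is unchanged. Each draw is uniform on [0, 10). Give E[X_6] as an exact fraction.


X can drop by at most 1 per step and X_0 = 12 > T = 6, so X_t >= 12 − t >= 6 > 0 for every t <= 6: the floor at 0 (the 'and X > 0' condition) never binds. Hence X_6 = X_0 + Σ_{t<6} Y_t with i.i.d. increments Y_t = y(d_t) ∈ {+1, −1, 0}.
Outcome values over d=0..9: [1, -1, -1, -1, -1, -1, -1, 0, 0, 0]
Σy = -5, Σy² = 7, M = 10
μ = -5/10 = -1/2,  σ² = 7/10 − (-1/2)² = 9/20
E[X_6] = 12 + 6·(-1/2) = 9

9


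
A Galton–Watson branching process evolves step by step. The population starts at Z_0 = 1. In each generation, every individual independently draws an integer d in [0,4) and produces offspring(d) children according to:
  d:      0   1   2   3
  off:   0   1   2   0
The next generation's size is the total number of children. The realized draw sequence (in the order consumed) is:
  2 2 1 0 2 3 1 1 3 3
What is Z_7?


0

gen 0: Z_0=1, draws=[2], offspring=[2], Z_1=2
gen 1: Z_1=2, draws=[2, 1], offspring=[2, 1], Z_2=3
gen 2: Z_2=3, draws=[0, 2, 3], offspring=[0, 2, 0], Z_3=2
gen 3: Z_3=2, draws=[1, 1], offspring=[1, 1], Z_4=2
gen 4: Z_4=2, draws=[3, 3], offspring=[0, 0], Z_5=0
gen 5: Z_5=0, draws=[], offspring=[], Z_6=0
gen 6: Z_6=0, draws=[], offspring=[], Z_7=0


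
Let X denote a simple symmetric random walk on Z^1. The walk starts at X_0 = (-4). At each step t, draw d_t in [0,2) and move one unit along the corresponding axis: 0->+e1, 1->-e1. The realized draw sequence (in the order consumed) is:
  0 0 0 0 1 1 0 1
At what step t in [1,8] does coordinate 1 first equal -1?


t=0: X=(-4), d=0 → +e1, X_1=(-3)
t=1: X=(-3), d=0 → +e1, X_2=(-2)
t=2: X=(-2), d=0 → +e1, X_3=(-1)
t=3: X=(-1), d=0 → +e1, X_4=(0)
t=4: X=(0), d=1 → -e1, X_5=(-1)
t=5: X=(-1), d=1 → -e1, X_6=(-2)
t=6: X=(-2), d=0 → +e1, X_7=(-1)
t=7: X=(-1), d=1 → -e1, X_8=(-2)

3


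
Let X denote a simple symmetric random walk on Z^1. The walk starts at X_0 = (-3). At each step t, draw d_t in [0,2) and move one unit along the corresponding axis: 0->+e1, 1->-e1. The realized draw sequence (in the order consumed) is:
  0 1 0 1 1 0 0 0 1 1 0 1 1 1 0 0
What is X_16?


(-3)

t=0: X=(-3), d=0 → +e1, X_1=(-2)
t=1: X=(-2), d=1 → -e1, X_2=(-3)
t=2: X=(-3), d=0 → +e1, X_3=(-2)
t=3: X=(-2), d=1 → -e1, X_4=(-3)
t=4: X=(-3), d=1 → -e1, X_5=(-4)
t=5: X=(-4), d=0 → +e1, X_6=(-3)
t=6: X=(-3), d=0 → +e1, X_7=(-2)
t=7: X=(-2), d=0 → +e1, X_8=(-1)
t=8: X=(-1), d=1 → -e1, X_9=(-2)
t=9: X=(-2), d=1 → -e1, X_10=(-3)
t=10: X=(-3), d=0 → +e1, X_11=(-2)
t=11: X=(-2), d=1 → -e1, X_12=(-3)
t=12: X=(-3), d=1 → -e1, X_13=(-4)
t=13: X=(-4), d=1 → -e1, X_14=(-5)
t=14: X=(-5), d=0 → +e1, X_15=(-4)
t=15: X=(-4), d=0 → +e1, X_16=(-3)


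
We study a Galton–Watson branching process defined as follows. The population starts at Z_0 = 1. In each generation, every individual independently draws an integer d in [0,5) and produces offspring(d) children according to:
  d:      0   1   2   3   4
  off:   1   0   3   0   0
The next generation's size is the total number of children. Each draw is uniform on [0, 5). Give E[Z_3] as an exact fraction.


64/125

Outcome values over d=0..4: [1, 0, 3, 0, 0]
Σy = 4, Σy² = 10, M = 5
μ = 4/5 = 4/5,  σ² = 10/5 − (4/5)² = 34/25
E[Z_0] = 1
E[Z_1] = 4/5·E[Z_0] = 4/5
E[Z_2] = 4/5·E[Z_1] = 16/25
E[Z_3] = 4/5·E[Z_2] = 64/125


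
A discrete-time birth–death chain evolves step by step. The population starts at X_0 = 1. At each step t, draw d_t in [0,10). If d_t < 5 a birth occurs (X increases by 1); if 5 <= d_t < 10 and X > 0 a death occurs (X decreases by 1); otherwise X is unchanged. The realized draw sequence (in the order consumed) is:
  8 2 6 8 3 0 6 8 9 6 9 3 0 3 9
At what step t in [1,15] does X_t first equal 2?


t=0: X=1, d=8 → death, X_1=0
t=1: X=0, d=2 → birth, X_2=1
t=2: X=1, d=6 → death, X_3=0
t=3: X=0, d=8 → hold, X_4=0
t=4: X=0, d=3 → birth, X_5=1
t=5: X=1, d=0 → birth, X_6=2
t=6: X=2, d=6 → death, X_7=1
t=7: X=1, d=8 → death, X_8=0
t=8: X=0, d=9 → hold, X_9=0
t=9: X=0, d=6 → hold, X_10=0
t=10: X=0, d=9 → hold, X_11=0
t=11: X=0, d=3 → birth, X_12=1
t=12: X=1, d=0 → birth, X_13=2
t=13: X=2, d=3 → birth, X_14=3
t=14: X=3, d=9 → death, X_15=2

6


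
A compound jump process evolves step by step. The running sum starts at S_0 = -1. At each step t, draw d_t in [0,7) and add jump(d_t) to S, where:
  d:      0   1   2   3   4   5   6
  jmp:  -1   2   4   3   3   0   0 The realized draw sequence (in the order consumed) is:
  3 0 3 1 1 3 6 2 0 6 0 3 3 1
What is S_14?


21

t=0: S=-1, d=3, jump=3, S_1=2
t=1: S=2, d=0, jump=-1, S_2=1
t=2: S=1, d=3, jump=3, S_3=4
t=3: S=4, d=1, jump=2, S_4=6
t=4: S=6, d=1, jump=2, S_5=8
t=5: S=8, d=3, jump=3, S_6=11
t=6: S=11, d=6, jump=0, S_7=11
t=7: S=11, d=2, jump=4, S_8=15
t=8: S=15, d=0, jump=-1, S_9=14
t=9: S=14, d=6, jump=0, S_10=14
t=10: S=14, d=0, jump=-1, S_11=13
t=11: S=13, d=3, jump=3, S_12=16
t=12: S=16, d=3, jump=3, S_13=19
t=13: S=19, d=1, jump=2, S_14=21


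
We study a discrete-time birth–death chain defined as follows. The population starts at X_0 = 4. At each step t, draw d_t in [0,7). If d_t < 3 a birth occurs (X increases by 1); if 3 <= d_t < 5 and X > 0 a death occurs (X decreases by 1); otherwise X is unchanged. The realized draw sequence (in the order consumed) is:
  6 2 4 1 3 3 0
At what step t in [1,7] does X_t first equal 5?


t=0: X=4, d=6 → hold, X_1=4
t=1: X=4, d=2 → birth, X_2=5
t=2: X=5, d=4 → death, X_3=4
t=3: X=4, d=1 → birth, X_4=5
t=4: X=5, d=3 → death, X_5=4
t=5: X=4, d=3 → death, X_6=3
t=6: X=3, d=0 → birth, X_7=4

2


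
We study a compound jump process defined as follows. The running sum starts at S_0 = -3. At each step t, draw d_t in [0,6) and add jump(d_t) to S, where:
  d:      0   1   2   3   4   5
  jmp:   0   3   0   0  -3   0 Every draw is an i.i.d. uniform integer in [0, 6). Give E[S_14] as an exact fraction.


Outcome values over d=0..5: [0, 3, 0, 0, -3, 0]
Σy = 0, Σy² = 18, M = 6
μ = 0/6 = 0,  σ² = 18/6 − (0)² = 3
E[S_14] = -3 + 14·(0) = -3

-3


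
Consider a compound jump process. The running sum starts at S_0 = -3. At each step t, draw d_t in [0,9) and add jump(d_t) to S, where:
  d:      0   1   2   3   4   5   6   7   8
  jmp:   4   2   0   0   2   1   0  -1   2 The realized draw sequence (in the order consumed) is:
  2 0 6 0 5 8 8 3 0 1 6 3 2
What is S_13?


16

t=0: S=-3, d=2, jump=0, S_1=-3
t=1: S=-3, d=0, jump=4, S_2=1
t=2: S=1, d=6, jump=0, S_3=1
t=3: S=1, d=0, jump=4, S_4=5
t=4: S=5, d=5, jump=1, S_5=6
t=5: S=6, d=8, jump=2, S_6=8
t=6: S=8, d=8, jump=2, S_7=10
t=7: S=10, d=3, jump=0, S_8=10
t=8: S=10, d=0, jump=4, S_9=14
t=9: S=14, d=1, jump=2, S_10=16
t=10: S=16, d=6, jump=0, S_11=16
t=11: S=16, d=3, jump=0, S_12=16
t=12: S=16, d=2, jump=0, S_13=16


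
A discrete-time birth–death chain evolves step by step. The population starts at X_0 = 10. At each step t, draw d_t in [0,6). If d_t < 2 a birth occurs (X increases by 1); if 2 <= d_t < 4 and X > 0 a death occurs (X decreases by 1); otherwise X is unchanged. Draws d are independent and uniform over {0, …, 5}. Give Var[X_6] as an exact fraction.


X can drop by at most 1 per step and X_0 = 10 > T = 6, so X_t >= 10 − t >= 4 > 0 for every t <= 6: the floor at 0 (the 'and X > 0' condition) never binds. Hence X_6 = X_0 + Σ_{t<6} Y_t with i.i.d. increments Y_t = y(d_t) ∈ {+1, −1, 0}.
Outcome values over d=0..5: [1, 1, -1, -1, 0, 0]
Σy = 0, Σy² = 4, M = 6
μ = 0/6 = 0,  σ² = 4/6 − (0)² = 2/3
Independent increments: Var[X_6] = 6·σ² = 6·(2/3) = 4

4


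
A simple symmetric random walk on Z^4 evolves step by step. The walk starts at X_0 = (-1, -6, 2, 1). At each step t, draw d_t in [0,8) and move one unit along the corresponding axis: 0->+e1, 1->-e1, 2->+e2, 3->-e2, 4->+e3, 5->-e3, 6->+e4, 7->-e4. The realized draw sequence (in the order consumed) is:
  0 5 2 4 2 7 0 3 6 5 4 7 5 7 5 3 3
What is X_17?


(1, -7, 0, -1)

t=0: X=(-1, -6, 2, 1), d=0 → +e1, X_1=(0, -6, 2, 1)
t=1: X=(0, -6, 2, 1), d=5 → -e3, X_2=(0, -6, 1, 1)
t=2: X=(0, -6, 1, 1), d=2 → +e2, X_3=(0, -5, 1, 1)
t=3: X=(0, -5, 1, 1), d=4 → +e3, X_4=(0, -5, 2, 1)
t=4: X=(0, -5, 2, 1), d=2 → +e2, X_5=(0, -4, 2, 1)
t=5: X=(0, -4, 2, 1), d=7 → -e4, X_6=(0, -4, 2, 0)
t=6: X=(0, -4, 2, 0), d=0 → +e1, X_7=(1, -4, 2, 0)
t=7: X=(1, -4, 2, 0), d=3 → -e2, X_8=(1, -5, 2, 0)
t=8: X=(1, -5, 2, 0), d=6 → +e4, X_9=(1, -5, 2, 1)
t=9: X=(1, -5, 2, 1), d=5 → -e3, X_10=(1, -5, 1, 1)
t=10: X=(1, -5, 1, 1), d=4 → +e3, X_11=(1, -5, 2, 1)
t=11: X=(1, -5, 2, 1), d=7 → -e4, X_12=(1, -5, 2, 0)
t=12: X=(1, -5, 2, 0), d=5 → -e3, X_13=(1, -5, 1, 0)
t=13: X=(1, -5, 1, 0), d=7 → -e4, X_14=(1, -5, 1, -1)
t=14: X=(1, -5, 1, -1), d=5 → -e3, X_15=(1, -5, 0, -1)
t=15: X=(1, -5, 0, -1), d=3 → -e2, X_16=(1, -6, 0, -1)
t=16: X=(1, -6, 0, -1), d=3 → -e2, X_17=(1, -7, 0, -1)


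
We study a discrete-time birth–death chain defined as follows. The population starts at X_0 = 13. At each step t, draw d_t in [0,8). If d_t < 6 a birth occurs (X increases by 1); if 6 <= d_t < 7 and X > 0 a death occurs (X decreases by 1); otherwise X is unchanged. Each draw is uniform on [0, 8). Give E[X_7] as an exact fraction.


X can drop by at most 1 per step and X_0 = 13 > T = 7, so X_t >= 13 − t >= 6 > 0 for every t <= 7: the floor at 0 (the 'and X > 0' condition) never binds. Hence X_7 = X_0 + Σ_{t<7} Y_t with i.i.d. increments Y_t = y(d_t) ∈ {+1, −1, 0}.
Outcome values over d=0..7: [1, 1, 1, 1, 1, 1, -1, 0]
Σy = 5, Σy² = 7, M = 8
μ = 5/8 = 5/8,  σ² = 7/8 − (5/8)² = 31/64
E[X_7] = 13 + 7·(5/8) = 139/8

139/8


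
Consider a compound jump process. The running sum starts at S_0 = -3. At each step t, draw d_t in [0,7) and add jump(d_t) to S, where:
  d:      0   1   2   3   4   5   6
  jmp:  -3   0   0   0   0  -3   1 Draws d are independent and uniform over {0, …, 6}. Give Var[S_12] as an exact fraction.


Outcome values over d=0..6: [-3, 0, 0, 0, 0, -3, 1]
Σy = -5, Σy² = 19, M = 7
μ = -5/7 = -5/7,  σ² = 19/7 − (-5/7)² = 108/49
Independent increments: Var[S_12] = 12·σ² = 12·(108/49) = 1296/49

1296/49


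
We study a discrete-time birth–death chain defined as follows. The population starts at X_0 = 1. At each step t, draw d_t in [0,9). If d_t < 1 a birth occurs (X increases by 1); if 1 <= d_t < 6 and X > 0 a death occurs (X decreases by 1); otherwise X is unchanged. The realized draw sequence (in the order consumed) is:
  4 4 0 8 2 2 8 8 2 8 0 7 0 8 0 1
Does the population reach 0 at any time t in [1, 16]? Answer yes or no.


yes

t=0: X=1, d=4 → death, X_1=0
t=1: X=0, d=4 → hold, X_2=0
t=2: X=0, d=0 → birth, X_3=1
t=3: X=1, d=8 → hold, X_4=1
t=4: X=1, d=2 → death, X_5=0
t=5: X=0, d=2 → hold, X_6=0
t=6: X=0, d=8 → hold, X_7=0
t=7: X=0, d=8 → hold, X_8=0
t=8: X=0, d=2 → hold, X_9=0
t=9: X=0, d=8 → hold, X_10=0
t=10: X=0, d=0 → birth, X_11=1
t=11: X=1, d=7 → hold, X_12=1
t=12: X=1, d=0 → birth, X_13=2
t=13: X=2, d=8 → hold, X_14=2
t=14: X=2, d=0 → birth, X_15=3
t=15: X=3, d=1 → death, X_16=2


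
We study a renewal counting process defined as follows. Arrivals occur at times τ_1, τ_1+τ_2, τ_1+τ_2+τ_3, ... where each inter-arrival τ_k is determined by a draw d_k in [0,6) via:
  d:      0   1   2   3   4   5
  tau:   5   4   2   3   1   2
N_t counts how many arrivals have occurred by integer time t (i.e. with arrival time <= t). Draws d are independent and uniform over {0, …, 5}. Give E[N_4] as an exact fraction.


Inter-arrival values over d=0..5: [5, 4, 2, 3, 1, 2]
Each d has probability 1/6, so the pmf of τ is: f(1) = 1/6, f(2) = 1/3, f(3) = 1/6, f(4) = 1/6, f(5) = 1/6
Renewal equation for m(n) = E[N_n]: condition on τ_1 = k (if k <= n, one arrival plus a fresh copy on the remaining n−k steps): m(n) = F(n) + Σ_{k<=n} f(k)·m(n−k), where F(n) = P(τ <= n) and m(0) = 0
m(1) = F(1) = 1/6
m(2) = F(2) + f(1)·m(1) = 1/2 + 1/6·1/6 = 19/36
m(3) = F(3) + f(1)·m(2) + f(2)·m(1) = 2/3 + 1/6·19/36 + 1/3·1/6 = 175/216
m(4) = F(4) + f(1)·m(3) + f(2)·m(2) + f(3)·m(1) = 5/6 + 1/6·175/216 + 1/3·19/36 + 1/6·1/6 = 1519/1296
E[N_4] = m(4) = 1519/1296

1519/1296


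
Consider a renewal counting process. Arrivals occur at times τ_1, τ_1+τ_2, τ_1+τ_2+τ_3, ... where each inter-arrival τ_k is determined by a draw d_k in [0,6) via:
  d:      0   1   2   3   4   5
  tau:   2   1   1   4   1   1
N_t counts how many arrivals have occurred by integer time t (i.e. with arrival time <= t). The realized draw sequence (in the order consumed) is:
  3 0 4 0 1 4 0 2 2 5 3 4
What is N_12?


draw d_1=3: τ_1=4, arrival time A_1=4
draw d_2=0: τ_2=2, arrival time A_2=6
draw d_3=4: τ_3=1, arrival time A_3=7
draw d_4=0: τ_4=2, arrival time A_4=9
draw d_5=1: τ_5=1, arrival time A_5=10
draw d_6=4: τ_6=1, arrival time A_6=11
draw d_7=0: τ_7=2, arrival time A_7=13
draw d_8=2: τ_8=1, arrival time A_8=14
draw d_9=2: τ_9=1, arrival time A_9=15
draw d_10=5: τ_10=1, arrival time A_10=16
draw d_11=3: τ_11=4, arrival time A_11=20
draw d_12=4: τ_12=1, arrival time A_12=21
N_t over t=0..12: 0:0 1:0 2:0 3:0 4:1 5:1 6:2 7:3 8:3 9:4 10:5 11:6 12:6

6


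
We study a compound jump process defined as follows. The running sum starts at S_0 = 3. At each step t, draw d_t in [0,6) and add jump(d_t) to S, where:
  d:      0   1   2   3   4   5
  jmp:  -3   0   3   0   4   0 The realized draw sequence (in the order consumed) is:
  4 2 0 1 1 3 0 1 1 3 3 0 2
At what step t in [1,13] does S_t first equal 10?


t=0: S=3, d=4, jump=4, S_1=7
t=1: S=7, d=2, jump=3, S_2=10
t=2: S=10, d=0, jump=-3, S_3=7
t=3: S=7, d=1, jump=0, S_4=7
t=4: S=7, d=1, jump=0, S_5=7
t=5: S=7, d=3, jump=0, S_6=7
t=6: S=7, d=0, jump=-3, S_7=4
t=7: S=4, d=1, jump=0, S_8=4
t=8: S=4, d=1, jump=0, S_9=4
t=9: S=4, d=3, jump=0, S_10=4
t=10: S=4, d=3, jump=0, S_11=4
t=11: S=4, d=0, jump=-3, S_12=1
t=12: S=1, d=2, jump=3, S_13=4

2


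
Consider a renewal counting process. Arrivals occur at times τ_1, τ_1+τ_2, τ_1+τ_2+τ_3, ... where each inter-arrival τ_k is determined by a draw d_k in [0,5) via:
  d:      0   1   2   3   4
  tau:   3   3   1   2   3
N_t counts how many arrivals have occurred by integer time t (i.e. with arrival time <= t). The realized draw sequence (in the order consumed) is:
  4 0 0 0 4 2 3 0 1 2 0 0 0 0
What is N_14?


draw d_1=4: τ_1=3, arrival time A_1=3
draw d_2=0: τ_2=3, arrival time A_2=6
draw d_3=0: τ_3=3, arrival time A_3=9
draw d_4=0: τ_4=3, arrival time A_4=12
draw d_5=4: τ_5=3, arrival time A_5=15
draw d_6=2: τ_6=1, arrival time A_6=16
draw d_7=3: τ_7=2, arrival time A_7=18
draw d_8=0: τ_8=3, arrival time A_8=21
draw d_9=1: τ_9=3, arrival time A_9=24
draw d_10=2: τ_10=1, arrival time A_10=25
draw d_11=0: τ_11=3, arrival time A_11=28
draw d_12=0: τ_12=3, arrival time A_12=31
draw d_13=0: τ_13=3, arrival time A_13=34
draw d_14=0: τ_14=3, arrival time A_14=37
N_t over t=0..14: 0:0 1:0 2:0 3:1 4:1 5:1 6:2 7:2 8:2 9:3 10:3 11:3 12:4 13:4 14:4

4


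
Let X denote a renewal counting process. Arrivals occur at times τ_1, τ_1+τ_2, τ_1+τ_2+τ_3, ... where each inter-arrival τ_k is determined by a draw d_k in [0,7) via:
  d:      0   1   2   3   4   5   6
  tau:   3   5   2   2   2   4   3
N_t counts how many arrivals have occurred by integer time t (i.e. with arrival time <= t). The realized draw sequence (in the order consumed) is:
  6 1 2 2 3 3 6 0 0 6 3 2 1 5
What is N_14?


5

draw d_1=6: τ_1=3, arrival time A_1=3
draw d_2=1: τ_2=5, arrival time A_2=8
draw d_3=2: τ_3=2, arrival time A_3=10
draw d_4=2: τ_4=2, arrival time A_4=12
draw d_5=3: τ_5=2, arrival time A_5=14
draw d_6=3: τ_6=2, arrival time A_6=16
draw d_7=6: τ_7=3, arrival time A_7=19
draw d_8=0: τ_8=3, arrival time A_8=22
draw d_9=0: τ_9=3, arrival time A_9=25
draw d_10=6: τ_10=3, arrival time A_10=28
draw d_11=3: τ_11=2, arrival time A_11=30
draw d_12=2: τ_12=2, arrival time A_12=32
draw d_13=1: τ_13=5, arrival time A_13=37
draw d_14=5: τ_14=4, arrival time A_14=41
N_t over t=0..14: 0:0 1:0 2:0 3:1 4:1 5:1 6:1 7:1 8:2 9:2 10:3 11:3 12:4 13:4 14:5


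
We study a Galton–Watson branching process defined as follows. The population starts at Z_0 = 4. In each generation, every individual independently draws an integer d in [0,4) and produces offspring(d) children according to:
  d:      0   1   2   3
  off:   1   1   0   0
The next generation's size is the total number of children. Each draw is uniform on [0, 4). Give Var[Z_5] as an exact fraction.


Outcome values over d=0..3: [1, 1, 0, 0]
Σy = 2, Σy² = 2, M = 4
μ = 2/4 = 1/2,  σ² = 2/4 − (1/2)² = 1/4
V_0 = 0, E_0 = 4
V_1 = 1/4·E_0 + (1/2)²·V_0 = 1;  E_1 = 2
V_2 = 1/4·E_1 + (1/2)²·V_1 = 3/4;  E_2 = 1
V_3 = 1/4·E_2 + (1/2)²·V_2 = 7/16;  E_3 = 1/2
V_4 = 1/4·E_3 + (1/2)²·V_3 = 15/64;  E_4 = 1/4
V_5 = 1/4·E_4 + (1/2)²·V_4 = 31/256;  E_5 = 1/8

31/256


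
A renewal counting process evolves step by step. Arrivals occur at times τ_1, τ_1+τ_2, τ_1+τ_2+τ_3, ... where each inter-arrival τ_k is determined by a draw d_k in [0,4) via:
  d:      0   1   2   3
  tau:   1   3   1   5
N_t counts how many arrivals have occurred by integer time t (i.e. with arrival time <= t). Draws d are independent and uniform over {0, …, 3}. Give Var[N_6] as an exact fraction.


Inter-arrival values over d=0..3: [1, 3, 1, 5]
Each d has probability 1/4, so the pmf of τ is: f(1) = 1/2, f(3) = 1/4, f(5) = 1/4
Let p_n(j) = P(N_n = j), with p_0 = [1]. Condition on τ_1: p_n(0) = P(τ > n), and for j >= 1, p_n(j) = Σ_{k<=n} f(k)·p_{n−k}(j−1)
p_1 = [1/2, 1/2]  (j = 0..1)
p_2 = [1/2, 1/4, 1/4]  (j = 0..2)
p_3 = [1/4, 1/2, 1/8, 1/8]  (j = 0..3)
p_4 = [1/4, 1/4, 3/8, 1/16, 1/16]  (j = 0..4)
p_5 = [0, 1/2, 3/16, 1/4, 1/32, 1/32]  (j = 0..5)
p_6 = [0, 3/16, 1/2, 1/8, 5/32, 1/64, 1/64]  (j = 0..6)
E[N_6] = Σ j·p_6(j) = 151/64;  E[N_6²] = Σ j²·p_6(j) = 433/64
Var[N_6] = 433/64 − (151/64)² = 4911/4096

4911/4096


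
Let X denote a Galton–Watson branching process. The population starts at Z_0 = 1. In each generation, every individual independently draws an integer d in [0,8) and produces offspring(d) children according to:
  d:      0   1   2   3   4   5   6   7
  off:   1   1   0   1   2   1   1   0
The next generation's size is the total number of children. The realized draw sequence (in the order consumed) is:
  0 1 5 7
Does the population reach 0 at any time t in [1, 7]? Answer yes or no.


gen 0: Z_0=1, draws=[0], offspring=[1], Z_1=1
gen 1: Z_1=1, draws=[1], offspring=[1], Z_2=1
gen 2: Z_2=1, draws=[5], offspring=[1], Z_3=1
gen 3: Z_3=1, draws=[7], offspring=[0], Z_4=0
gen 4: Z_4=0, draws=[], offspring=[], Z_5=0
gen 5: Z_5=0, draws=[], offspring=[], Z_6=0
gen 6: Z_6=0, draws=[], offspring=[], Z_7=0

yes


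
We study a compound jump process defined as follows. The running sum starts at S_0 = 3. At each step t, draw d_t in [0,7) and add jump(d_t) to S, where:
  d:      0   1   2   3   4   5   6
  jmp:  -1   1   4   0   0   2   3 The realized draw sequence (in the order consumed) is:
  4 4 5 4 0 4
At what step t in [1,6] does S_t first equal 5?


t=0: S=3, d=4, jump=0, S_1=3
t=1: S=3, d=4, jump=0, S_2=3
t=2: S=3, d=5, jump=2, S_3=5
t=3: S=5, d=4, jump=0, S_4=5
t=4: S=5, d=0, jump=-1, S_5=4
t=5: S=4, d=4, jump=0, S_6=4

3


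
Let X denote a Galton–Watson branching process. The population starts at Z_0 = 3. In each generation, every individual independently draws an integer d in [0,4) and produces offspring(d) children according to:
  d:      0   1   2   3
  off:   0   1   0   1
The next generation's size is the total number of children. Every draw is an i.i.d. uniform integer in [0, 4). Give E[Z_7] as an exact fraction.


3/128

Outcome values over d=0..3: [0, 1, 0, 1]
Σy = 2, Σy² = 2, M = 4
μ = 2/4 = 1/2,  σ² = 2/4 − (1/2)² = 1/4
E[Z_0] = 3
E[Z_1] = 1/2·E[Z_0] = 3/2
E[Z_2] = 1/2·E[Z_1] = 3/4
E[Z_3] = 1/2·E[Z_2] = 3/8
E[Z_4] = 1/2·E[Z_3] = 3/16
E[Z_5] = 1/2·E[Z_4] = 3/32
E[Z_6] = 1/2·E[Z_5] = 3/64
E[Z_7] = 1/2·E[Z_6] = 3/128


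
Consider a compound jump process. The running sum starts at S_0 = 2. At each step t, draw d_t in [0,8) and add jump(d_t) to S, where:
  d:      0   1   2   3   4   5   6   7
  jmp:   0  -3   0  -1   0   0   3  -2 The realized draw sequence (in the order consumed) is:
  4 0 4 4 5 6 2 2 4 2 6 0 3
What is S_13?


t=0: S=2, d=4, jump=0, S_1=2
t=1: S=2, d=0, jump=0, S_2=2
t=2: S=2, d=4, jump=0, S_3=2
t=3: S=2, d=4, jump=0, S_4=2
t=4: S=2, d=5, jump=0, S_5=2
t=5: S=2, d=6, jump=3, S_6=5
t=6: S=5, d=2, jump=0, S_7=5
t=7: S=5, d=2, jump=0, S_8=5
t=8: S=5, d=4, jump=0, S_9=5
t=9: S=5, d=2, jump=0, S_10=5
t=10: S=5, d=6, jump=3, S_11=8
t=11: S=8, d=0, jump=0, S_12=8
t=12: S=8, d=3, jump=-1, S_13=7

7


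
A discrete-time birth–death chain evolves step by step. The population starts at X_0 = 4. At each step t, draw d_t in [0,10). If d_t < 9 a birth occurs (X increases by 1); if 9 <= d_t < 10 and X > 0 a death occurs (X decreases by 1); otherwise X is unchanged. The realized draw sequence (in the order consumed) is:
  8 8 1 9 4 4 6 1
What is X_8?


10

t=0: X=4, d=8 → birth, X_1=5
t=1: X=5, d=8 → birth, X_2=6
t=2: X=6, d=1 → birth, X_3=7
t=3: X=7, d=9 → death, X_4=6
t=4: X=6, d=4 → birth, X_5=7
t=5: X=7, d=4 → birth, X_6=8
t=6: X=8, d=6 → birth, X_7=9
t=7: X=9, d=1 → birth, X_8=10


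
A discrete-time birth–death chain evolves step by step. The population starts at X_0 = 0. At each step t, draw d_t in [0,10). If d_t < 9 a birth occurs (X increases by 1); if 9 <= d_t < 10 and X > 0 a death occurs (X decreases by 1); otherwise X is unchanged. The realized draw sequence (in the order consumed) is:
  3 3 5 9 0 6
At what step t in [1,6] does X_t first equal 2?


t=0: X=0, d=3 → birth, X_1=1
t=1: X=1, d=3 → birth, X_2=2
t=2: X=2, d=5 → birth, X_3=3
t=3: X=3, d=9 → death, X_4=2
t=4: X=2, d=0 → birth, X_5=3
t=5: X=3, d=6 → birth, X_6=4

2


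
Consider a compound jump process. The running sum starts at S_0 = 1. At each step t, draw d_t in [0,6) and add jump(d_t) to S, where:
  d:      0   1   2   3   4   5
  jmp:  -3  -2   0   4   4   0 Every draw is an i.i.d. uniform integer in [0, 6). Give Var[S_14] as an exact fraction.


203/2

Outcome values over d=0..5: [-3, -2, 0, 4, 4, 0]
Σy = 3, Σy² = 45, M = 6
μ = 3/6 = 1/2,  σ² = 45/6 − (1/2)² = 29/4
Independent increments: Var[S_14] = 14·σ² = 14·(29/4) = 203/2


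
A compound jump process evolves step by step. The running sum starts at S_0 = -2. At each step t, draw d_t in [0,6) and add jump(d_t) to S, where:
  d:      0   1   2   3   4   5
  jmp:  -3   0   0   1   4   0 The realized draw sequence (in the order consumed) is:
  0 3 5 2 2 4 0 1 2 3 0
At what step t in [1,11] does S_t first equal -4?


t=0: S=-2, d=0, jump=-3, S_1=-5
t=1: S=-5, d=3, jump=1, S_2=-4
t=2: S=-4, d=5, jump=0, S_3=-4
t=3: S=-4, d=2, jump=0, S_4=-4
t=4: S=-4, d=2, jump=0, S_5=-4
t=5: S=-4, d=4, jump=4, S_6=0
t=6: S=0, d=0, jump=-3, S_7=-3
t=7: S=-3, d=1, jump=0, S_8=-3
t=8: S=-3, d=2, jump=0, S_9=-3
t=9: S=-3, d=3, jump=1, S_10=-2
t=10: S=-2, d=0, jump=-3, S_11=-5

2


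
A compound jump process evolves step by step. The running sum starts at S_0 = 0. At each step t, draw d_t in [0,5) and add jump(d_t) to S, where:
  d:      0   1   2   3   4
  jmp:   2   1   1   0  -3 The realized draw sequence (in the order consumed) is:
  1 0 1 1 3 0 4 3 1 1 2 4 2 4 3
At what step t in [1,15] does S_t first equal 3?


t=0: S=0, d=1, jump=1, S_1=1
t=1: S=1, d=0, jump=2, S_2=3
t=2: S=3, d=1, jump=1, S_3=4
t=3: S=4, d=1, jump=1, S_4=5
t=4: S=5, d=3, jump=0, S_5=5
t=5: S=5, d=0, jump=2, S_6=7
t=6: S=7, d=4, jump=-3, S_7=4
t=7: S=4, d=3, jump=0, S_8=4
t=8: S=4, d=1, jump=1, S_9=5
t=9: S=5, d=1, jump=1, S_10=6
t=10: S=6, d=2, jump=1, S_11=7
t=11: S=7, d=4, jump=-3, S_12=4
t=12: S=4, d=2, jump=1, S_13=5
t=13: S=5, d=4, jump=-3, S_14=2
t=14: S=2, d=3, jump=0, S_15=2

2


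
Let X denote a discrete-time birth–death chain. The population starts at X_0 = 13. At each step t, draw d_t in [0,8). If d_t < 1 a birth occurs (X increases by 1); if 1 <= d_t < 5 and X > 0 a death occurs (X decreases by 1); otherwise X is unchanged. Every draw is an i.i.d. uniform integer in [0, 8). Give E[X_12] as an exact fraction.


17/2

X can drop by at most 1 per step and X_0 = 13 > T = 12, so X_t >= 13 − t >= 1 > 0 for every t <= 12: the floor at 0 (the 'and X > 0' condition) never binds. Hence X_12 = X_0 + Σ_{t<12} Y_t with i.i.d. increments Y_t = y(d_t) ∈ {+1, −1, 0}.
Outcome values over d=0..7: [1, -1, -1, -1, -1, 0, 0, 0]
Σy = -3, Σy² = 5, M = 8
μ = -3/8 = -3/8,  σ² = 5/8 − (-3/8)² = 31/64
E[X_12] = 13 + 12·(-3/8) = 17/2


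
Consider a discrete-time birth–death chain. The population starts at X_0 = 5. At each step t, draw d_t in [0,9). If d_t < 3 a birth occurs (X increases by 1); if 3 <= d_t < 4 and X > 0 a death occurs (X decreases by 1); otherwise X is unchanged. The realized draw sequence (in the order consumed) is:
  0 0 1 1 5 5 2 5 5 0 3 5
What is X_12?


10

t=0: X=5, d=0 → birth, X_1=6
t=1: X=6, d=0 → birth, X_2=7
t=2: X=7, d=1 → birth, X_3=8
t=3: X=8, d=1 → birth, X_4=9
t=4: X=9, d=5 → hold, X_5=9
t=5: X=9, d=5 → hold, X_6=9
t=6: X=9, d=2 → birth, X_7=10
t=7: X=10, d=5 → hold, X_8=10
t=8: X=10, d=5 → hold, X_9=10
t=9: X=10, d=0 → birth, X_10=11
t=10: X=11, d=3 → death, X_11=10
t=11: X=10, d=5 → hold, X_12=10


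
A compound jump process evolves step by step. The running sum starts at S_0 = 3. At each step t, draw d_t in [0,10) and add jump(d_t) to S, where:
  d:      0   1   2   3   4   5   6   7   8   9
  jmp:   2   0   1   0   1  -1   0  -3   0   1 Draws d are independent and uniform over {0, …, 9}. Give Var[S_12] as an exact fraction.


507/25

Outcome values over d=0..9: [2, 0, 1, 0, 1, -1, 0, -3, 0, 1]
Σy = 1, Σy² = 17, M = 10
μ = 1/10 = 1/10,  σ² = 17/10 − (1/10)² = 169/100
Independent increments: Var[S_12] = 12·σ² = 12·(169/100) = 507/25


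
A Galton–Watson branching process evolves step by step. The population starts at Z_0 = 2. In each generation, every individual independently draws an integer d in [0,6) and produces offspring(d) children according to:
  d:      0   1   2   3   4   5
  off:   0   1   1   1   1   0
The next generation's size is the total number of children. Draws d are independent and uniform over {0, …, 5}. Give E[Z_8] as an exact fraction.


Outcome values over d=0..5: [0, 1, 1, 1, 1, 0]
Σy = 4, Σy² = 4, M = 6
μ = 4/6 = 2/3,  σ² = 4/6 − (2/3)² = 2/9
E[Z_0] = 2
E[Z_1] = 2/3·E[Z_0] = 4/3
E[Z_2] = 2/3·E[Z_1] = 8/9
E[Z_3] = 2/3·E[Z_2] = 16/27
E[Z_4] = 2/3·E[Z_3] = 32/81
E[Z_5] = 2/3·E[Z_4] = 64/243
E[Z_6] = 2/3·E[Z_5] = 128/729
E[Z_7] = 2/3·E[Z_6] = 256/2187
E[Z_8] = 2/3·E[Z_7] = 512/6561

512/6561


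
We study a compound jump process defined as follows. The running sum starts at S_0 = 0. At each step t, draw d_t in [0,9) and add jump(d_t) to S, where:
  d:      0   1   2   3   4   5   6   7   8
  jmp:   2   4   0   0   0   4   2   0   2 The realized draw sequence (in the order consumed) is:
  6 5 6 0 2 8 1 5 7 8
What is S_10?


t=0: S=0, d=6, jump=2, S_1=2
t=1: S=2, d=5, jump=4, S_2=6
t=2: S=6, d=6, jump=2, S_3=8
t=3: S=8, d=0, jump=2, S_4=10
t=4: S=10, d=2, jump=0, S_5=10
t=5: S=10, d=8, jump=2, S_6=12
t=6: S=12, d=1, jump=4, S_7=16
t=7: S=16, d=5, jump=4, S_8=20
t=8: S=20, d=7, jump=0, S_9=20
t=9: S=20, d=8, jump=2, S_10=22

22


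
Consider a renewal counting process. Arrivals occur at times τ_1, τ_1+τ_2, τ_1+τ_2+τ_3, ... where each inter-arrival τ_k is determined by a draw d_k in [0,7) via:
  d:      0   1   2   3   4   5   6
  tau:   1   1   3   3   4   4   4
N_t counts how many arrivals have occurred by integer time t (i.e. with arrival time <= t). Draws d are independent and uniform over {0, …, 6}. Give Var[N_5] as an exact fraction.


Inter-arrival values over d=0..6: [1, 1, 3, 3, 4, 4, 4]
Each d has probability 1/7, so the pmf of τ is: f(1) = 2/7, f(3) = 2/7, f(4) = 3/7
Let p_n(j) = P(N_n = j), with p_0 = [1]. Condition on τ_1: p_n(0) = P(τ > n), and for j >= 1, p_n(j) = Σ_{k<=n} f(k)·p_{n−k}(j−1)
p_1 = [5/7, 2/7]  (j = 0..1)
p_2 = [5/7, 10/49, 4/49]  (j = 0..2)
p_3 = [3/7, 24/49, 20/343, 8/343]  (j = 0..3)
p_4 = [0, 37/49, 76/343, 40/2401, 16/2401]  (j = 0..4)
p_5 = [0, 25/49, 136/343, 208/2401, 80/16807, 32/16807]  (j = 0..5)
E[N_5] = Σ j·p_5(j) = 26751/16807;  E[N_5²] = Σ j²·p_5(j) = 50415/16807
Var[N_5] = 50415/16807 − (26751/16807)² = 131708904/282475249

131708904/282475249


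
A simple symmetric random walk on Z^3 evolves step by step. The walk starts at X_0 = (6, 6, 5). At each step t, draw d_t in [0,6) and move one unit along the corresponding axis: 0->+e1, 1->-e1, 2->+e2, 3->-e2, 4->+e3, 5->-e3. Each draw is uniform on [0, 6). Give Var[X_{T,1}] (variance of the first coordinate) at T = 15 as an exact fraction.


Outcome values over d=0..5: [1, -1, 0, 0, 0, 0]
Σy = 0, Σy² = 2, M = 6
μ = 0/6 = 0,  σ² = 2/6 − (0)² = 1/3
Independent increments: Var[X_15] = 15·σ² = 15·(1/3) = 5

5


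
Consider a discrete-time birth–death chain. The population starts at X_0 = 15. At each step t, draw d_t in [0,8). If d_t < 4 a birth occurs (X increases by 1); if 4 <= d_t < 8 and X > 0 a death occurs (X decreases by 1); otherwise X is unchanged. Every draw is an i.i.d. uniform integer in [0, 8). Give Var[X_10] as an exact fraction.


10

X can drop by at most 1 per step and X_0 = 15 > T = 10, so X_t >= 15 − t >= 5 > 0 for every t <= 10: the floor at 0 (the 'and X > 0' condition) never binds. Hence X_10 = X_0 + Σ_{t<10} Y_t with i.i.d. increments Y_t = y(d_t) ∈ {+1, −1, 0}.
Outcome values over d=0..7: [1, 1, 1, 1, -1, -1, -1, -1]
Σy = 0, Σy² = 8, M = 8
μ = 0/8 = 0,  σ² = 8/8 − (0)² = 1
Independent increments: Var[X_10] = 10·σ² = 10·(1) = 10


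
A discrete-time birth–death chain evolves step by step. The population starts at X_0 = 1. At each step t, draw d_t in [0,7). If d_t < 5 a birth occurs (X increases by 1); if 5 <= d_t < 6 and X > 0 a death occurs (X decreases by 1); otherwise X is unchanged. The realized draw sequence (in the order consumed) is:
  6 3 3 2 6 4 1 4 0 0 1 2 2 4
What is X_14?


13

t=0: X=1, d=6 → hold, X_1=1
t=1: X=1, d=3 → birth, X_2=2
t=2: X=2, d=3 → birth, X_3=3
t=3: X=3, d=2 → birth, X_4=4
t=4: X=4, d=6 → hold, X_5=4
t=5: X=4, d=4 → birth, X_6=5
t=6: X=5, d=1 → birth, X_7=6
t=7: X=6, d=4 → birth, X_8=7
t=8: X=7, d=0 → birth, X_9=8
t=9: X=8, d=0 → birth, X_10=9
t=10: X=9, d=1 → birth, X_11=10
t=11: X=10, d=2 → birth, X_12=11
t=12: X=11, d=2 → birth, X_13=12
t=13: X=12, d=4 → birth, X_14=13


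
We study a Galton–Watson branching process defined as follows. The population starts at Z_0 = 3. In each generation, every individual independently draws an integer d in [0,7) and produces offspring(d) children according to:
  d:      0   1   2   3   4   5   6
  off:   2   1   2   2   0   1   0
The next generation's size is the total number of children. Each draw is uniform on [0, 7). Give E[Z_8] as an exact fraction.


Outcome values over d=0..6: [2, 1, 2, 2, 0, 1, 0]
Σy = 8, Σy² = 14, M = 7
μ = 8/7 = 8/7,  σ² = 14/7 − (8/7)² = 34/49
E[Z_0] = 3
E[Z_1] = 8/7·E[Z_0] = 24/7
E[Z_2] = 8/7·E[Z_1] = 192/49
E[Z_3] = 8/7·E[Z_2] = 1536/343
E[Z_4] = 8/7·E[Z_3] = 12288/2401
E[Z_5] = 8/7·E[Z_4] = 98304/16807
E[Z_6] = 8/7·E[Z_5] = 786432/117649
E[Z_7] = 8/7·E[Z_6] = 6291456/823543
E[Z_8] = 8/7·E[Z_7] = 50331648/5764801

50331648/5764801


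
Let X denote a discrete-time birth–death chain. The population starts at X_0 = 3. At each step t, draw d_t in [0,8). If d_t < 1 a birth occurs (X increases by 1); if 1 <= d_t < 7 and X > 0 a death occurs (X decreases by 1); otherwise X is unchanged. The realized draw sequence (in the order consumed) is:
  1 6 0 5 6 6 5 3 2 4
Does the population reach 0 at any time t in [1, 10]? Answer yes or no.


t=0: X=3, d=1 → death, X_1=2
t=1: X=2, d=6 → death, X_2=1
t=2: X=1, d=0 → birth, X_3=2
t=3: X=2, d=5 → death, X_4=1
t=4: X=1, d=6 → death, X_5=0
t=5: X=0, d=6 → hold, X_6=0
t=6: X=0, d=5 → hold, X_7=0
t=7: X=0, d=3 → hold, X_8=0
t=8: X=0, d=2 → hold, X_9=0
t=9: X=0, d=4 → hold, X_10=0

yes


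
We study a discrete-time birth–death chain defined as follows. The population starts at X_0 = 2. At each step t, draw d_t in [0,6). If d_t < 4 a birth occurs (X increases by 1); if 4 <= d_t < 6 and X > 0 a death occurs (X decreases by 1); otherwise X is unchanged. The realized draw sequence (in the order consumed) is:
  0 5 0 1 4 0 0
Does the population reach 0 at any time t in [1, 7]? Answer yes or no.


t=0: X=2, d=0 → birth, X_1=3
t=1: X=3, d=5 → death, X_2=2
t=2: X=2, d=0 → birth, X_3=3
t=3: X=3, d=1 → birth, X_4=4
t=4: X=4, d=4 → death, X_5=3
t=5: X=3, d=0 → birth, X_6=4
t=6: X=4, d=0 → birth, X_7=5

no


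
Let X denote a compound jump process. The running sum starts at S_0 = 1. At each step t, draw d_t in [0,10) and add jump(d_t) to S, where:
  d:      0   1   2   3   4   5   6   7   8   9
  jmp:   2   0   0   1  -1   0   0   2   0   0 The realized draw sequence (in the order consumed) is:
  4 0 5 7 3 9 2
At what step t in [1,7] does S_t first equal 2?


2

t=0: S=1, d=4, jump=-1, S_1=0
t=1: S=0, d=0, jump=2, S_2=2
t=2: S=2, d=5, jump=0, S_3=2
t=3: S=2, d=7, jump=2, S_4=4
t=4: S=4, d=3, jump=1, S_5=5
t=5: S=5, d=9, jump=0, S_6=5
t=6: S=5, d=2, jump=0, S_7=5


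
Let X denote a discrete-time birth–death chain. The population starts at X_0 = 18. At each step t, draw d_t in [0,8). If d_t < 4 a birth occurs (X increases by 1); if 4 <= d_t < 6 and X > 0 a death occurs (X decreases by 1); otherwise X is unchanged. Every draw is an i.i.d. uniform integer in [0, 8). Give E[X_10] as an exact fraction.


X can drop by at most 1 per step and X_0 = 18 > T = 10, so X_t >= 18 − t >= 8 > 0 for every t <= 10: the floor at 0 (the 'and X > 0' condition) never binds. Hence X_10 = X_0 + Σ_{t<10} Y_t with i.i.d. increments Y_t = y(d_t) ∈ {+1, −1, 0}.
Outcome values over d=0..7: [1, 1, 1, 1, -1, -1, 0, 0]
Σy = 2, Σy² = 6, M = 8
μ = 2/8 = 1/4,  σ² = 6/8 − (1/4)² = 11/16
E[X_10] = 18 + 10·(1/4) = 41/2

41/2


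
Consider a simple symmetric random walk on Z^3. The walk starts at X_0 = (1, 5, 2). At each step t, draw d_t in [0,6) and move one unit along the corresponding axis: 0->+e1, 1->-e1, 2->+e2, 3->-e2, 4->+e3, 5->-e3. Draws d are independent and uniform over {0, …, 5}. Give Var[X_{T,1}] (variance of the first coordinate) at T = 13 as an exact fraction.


13/3

Outcome values over d=0..5: [1, -1, 0, 0, 0, 0]
Σy = 0, Σy² = 2, M = 6
μ = 0/6 = 0,  σ² = 2/6 − (0)² = 1/3
Independent increments: Var[X_13] = 13·σ² = 13·(1/3) = 13/3


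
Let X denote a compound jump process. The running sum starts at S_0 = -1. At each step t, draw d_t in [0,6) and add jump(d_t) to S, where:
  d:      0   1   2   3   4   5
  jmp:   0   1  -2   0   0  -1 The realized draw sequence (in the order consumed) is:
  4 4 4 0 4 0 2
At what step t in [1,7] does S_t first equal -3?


t=0: S=-1, d=4, jump=0, S_1=-1
t=1: S=-1, d=4, jump=0, S_2=-1
t=2: S=-1, d=4, jump=0, S_3=-1
t=3: S=-1, d=0, jump=0, S_4=-1
t=4: S=-1, d=4, jump=0, S_5=-1
t=5: S=-1, d=0, jump=0, S_6=-1
t=6: S=-1, d=2, jump=-2, S_7=-3

7


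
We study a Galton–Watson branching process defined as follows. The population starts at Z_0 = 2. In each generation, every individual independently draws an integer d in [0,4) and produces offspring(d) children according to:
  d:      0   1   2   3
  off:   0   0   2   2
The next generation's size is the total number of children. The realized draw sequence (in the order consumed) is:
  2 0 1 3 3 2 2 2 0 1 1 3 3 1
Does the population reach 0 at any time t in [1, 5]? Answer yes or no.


gen 0: Z_0=2, draws=[2, 0], offspring=[2, 0], Z_1=2
gen 1: Z_1=2, draws=[1, 3], offspring=[0, 2], Z_2=2
gen 2: Z_2=2, draws=[3, 2], offspring=[2, 2], Z_3=4
gen 3: Z_3=4, draws=[2, 2, 0, 1], offspring=[2, 2, 0, 0], Z_4=4
gen 4: Z_4=4, draws=[1, 3, 3, 1], offspring=[0, 2, 2, 0], Z_5=4

no


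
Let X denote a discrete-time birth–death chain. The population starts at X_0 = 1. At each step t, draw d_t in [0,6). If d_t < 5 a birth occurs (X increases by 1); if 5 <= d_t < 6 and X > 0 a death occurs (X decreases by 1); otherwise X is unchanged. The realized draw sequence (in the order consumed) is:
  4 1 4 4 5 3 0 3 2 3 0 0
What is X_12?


t=0: X=1, d=4 → birth, X_1=2
t=1: X=2, d=1 → birth, X_2=3
t=2: X=3, d=4 → birth, X_3=4
t=3: X=4, d=4 → birth, X_4=5
t=4: X=5, d=5 → death, X_5=4
t=5: X=4, d=3 → birth, X_6=5
t=6: X=5, d=0 → birth, X_7=6
t=7: X=6, d=3 → birth, X_8=7
t=8: X=7, d=2 → birth, X_9=8
t=9: X=8, d=3 → birth, X_10=9
t=10: X=9, d=0 → birth, X_11=10
t=11: X=10, d=0 → birth, X_12=11

11


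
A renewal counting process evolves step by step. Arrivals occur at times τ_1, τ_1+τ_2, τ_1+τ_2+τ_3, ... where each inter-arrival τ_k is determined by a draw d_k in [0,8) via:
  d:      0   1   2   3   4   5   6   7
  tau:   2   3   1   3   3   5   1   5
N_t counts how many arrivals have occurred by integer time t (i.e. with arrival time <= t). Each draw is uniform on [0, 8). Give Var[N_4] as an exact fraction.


45887/65536

Inter-arrival values over d=0..7: [2, 3, 1, 3, 3, 5, 1, 5]
Each d has probability 1/8, so the pmf of τ is: f(1) = 1/4, f(2) = 1/8, f(3) = 3/8, f(5) = 1/4
Let p_n(j) = P(N_n = j), with p_0 = [1]. Condition on τ_1: p_n(0) = P(τ > n), and for j >= 1, p_n(j) = Σ_{k<=n} f(k)·p_{n−k}(j−1)
p_1 = [3/4, 1/4]  (j = 0..1)
p_2 = [5/8, 5/16, 1/16]  (j = 0..2)
p_3 = [1/4, 5/8, 7/64, 1/64]  (j = 0..3)
p_4 = [1/4, 27/64, 37/128, 9/256, 1/256]  (j = 0..4)
E[N_4] = Σ j·p_4(j) = 287/256;  E[N_4²] = Σ j²·p_4(j) = 501/256
Var[N_4] = 501/256 − (287/256)² = 45887/65536


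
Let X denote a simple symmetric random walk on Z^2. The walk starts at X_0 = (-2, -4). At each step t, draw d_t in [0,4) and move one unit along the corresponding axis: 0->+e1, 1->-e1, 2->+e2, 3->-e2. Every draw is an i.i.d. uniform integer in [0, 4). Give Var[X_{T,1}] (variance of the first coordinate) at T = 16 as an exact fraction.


8

Outcome values over d=0..3: [1, -1, 0, 0]
Σy = 0, Σy² = 2, M = 4
μ = 0/4 = 0,  σ² = 2/4 − (0)² = 1/2
Independent increments: Var[X_16] = 16·σ² = 16·(1/2) = 8


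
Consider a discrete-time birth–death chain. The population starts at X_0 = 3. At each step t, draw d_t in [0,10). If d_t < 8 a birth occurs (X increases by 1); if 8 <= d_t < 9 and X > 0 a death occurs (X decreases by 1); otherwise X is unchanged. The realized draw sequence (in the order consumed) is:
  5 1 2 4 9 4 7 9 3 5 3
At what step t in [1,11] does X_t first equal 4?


1

t=0: X=3, d=5 → birth, X_1=4
t=1: X=4, d=1 → birth, X_2=5
t=2: X=5, d=2 → birth, X_3=6
t=3: X=6, d=4 → birth, X_4=7
t=4: X=7, d=9 → hold, X_5=7
t=5: X=7, d=4 → birth, X_6=8
t=6: X=8, d=7 → birth, X_7=9
t=7: X=9, d=9 → hold, X_8=9
t=8: X=9, d=3 → birth, X_9=10
t=9: X=10, d=5 → birth, X_10=11
t=10: X=11, d=3 → birth, X_11=12
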